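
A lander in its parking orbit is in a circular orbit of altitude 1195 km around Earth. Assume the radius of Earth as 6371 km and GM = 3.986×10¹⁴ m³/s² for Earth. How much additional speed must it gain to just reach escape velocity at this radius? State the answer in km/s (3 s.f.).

r = 6371 + 1195 = 7566.0 km = 7.5660×10⁶ m.
Circular speed v_c = √(μ/r) = 7258 m/s.
Escape speed v_esc = √(2μ/r) = √2 × v_c = 10260 m/s.
Δv = v_esc − v_c = 3006 m/s = 3.006 km/s.

Δv ≈ 3.01 km/s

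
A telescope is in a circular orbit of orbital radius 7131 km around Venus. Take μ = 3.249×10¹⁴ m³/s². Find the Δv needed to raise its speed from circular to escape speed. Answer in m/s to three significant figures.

Δv ≈ 2800 m/s

r = 7131 km = 7.131×10⁶ m.
Circular speed v_c = √(μ/r) = 6750 m/s.
Escape speed v_esc = √(2μ/r) = √2 × v_c = 9546 m/s.
Δv = v_esc − v_c = 2796 m/s.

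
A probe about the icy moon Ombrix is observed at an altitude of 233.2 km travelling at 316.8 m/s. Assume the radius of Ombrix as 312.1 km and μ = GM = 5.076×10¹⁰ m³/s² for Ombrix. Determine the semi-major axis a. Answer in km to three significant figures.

r = 312.1 + 233.2 = 545.30 km = 5.453×10⁵ m.
Specific orbital energy ε = v²/2 − μ/r = (316.8)²/2 − 5.076×10¹⁰/5.453×10⁵ = -4.291×10⁴ J/kg.
Since ε = −μ/(2a), a = −μ/(2ε) = 5.915×10⁵ m = 591.54 km.

a ≈ 592 km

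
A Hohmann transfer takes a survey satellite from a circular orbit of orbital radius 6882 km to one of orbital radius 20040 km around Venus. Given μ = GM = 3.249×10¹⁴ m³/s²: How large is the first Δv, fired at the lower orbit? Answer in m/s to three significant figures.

Δv ≈ 1510 m/s

r₁ = 6882 km = 6.882×10⁶ m.
r₂ = 20040 km = 2.004×10⁷ m.
Transfer ellipse a_t = (r₁ + r₂)/2 = 1.346×10⁷ m.
At r₁: circular v_c1 = √(μ/r₁) = 6871 m/s; transfer-periapsis v_p = √[μ(2/r₁ − 1/a_t)] = 8384 m/s.
Δv₁ = v_p − v_c1 = 1513 m/s.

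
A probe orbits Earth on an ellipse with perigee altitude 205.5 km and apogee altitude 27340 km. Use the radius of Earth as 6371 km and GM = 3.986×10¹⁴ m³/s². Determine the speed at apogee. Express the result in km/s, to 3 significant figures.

v ≈ 1.96 km/s

r_p = 6371 + 205.5 = 6576.5 km = 6.5765×10⁶ m.
r_a = 6371 + 27340 = 33711 km = 3.3711×10⁷ m.
Semi-major axis a = (r_p + r_a)/2 = 20144 km = 2.014×10⁷ m.
Vis-viva: v² = μ(2/r − 1/a) = 3.986×10¹⁴ × (5.933×10⁻⁸ − 4.964×10⁻⁸) = 3.860×10⁶ m²/s².
v = 1965 m/s = 1.965 km/s.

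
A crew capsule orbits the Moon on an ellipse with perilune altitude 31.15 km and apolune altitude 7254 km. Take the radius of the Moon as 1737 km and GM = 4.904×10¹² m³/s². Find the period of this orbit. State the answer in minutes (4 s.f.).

T ≈ 590.0 minutes

r_p = 1737 + 31.15 = 1768.2 km = 1.7682×10⁶ m.
r_a = 1737 + 7254 = 8991.0 km = 8.9910×10⁶ m.
Semi-major axis a = (r_p + r_a)/2 = (1768.2 + 8991.0)/2 = 5379.6 km = 5.380×10⁶ m.
By Kepler's third law T = 2π√(a³/μ) = 2π × 5.634×10³ = 3.540×10⁴ s.
= 590.0 minutes.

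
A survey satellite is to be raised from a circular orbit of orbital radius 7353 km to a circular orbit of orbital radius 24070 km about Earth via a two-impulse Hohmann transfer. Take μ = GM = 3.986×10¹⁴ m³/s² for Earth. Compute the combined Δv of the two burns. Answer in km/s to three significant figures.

Δv_total ≈ 3.04 km/s

r₁ = 7353 km = 7.353×10⁶ m.
r₂ = 24070 km = 2.407×10⁷ m.
Transfer ellipse a_t = (r₁ + r₂)/2 = 1.571×10⁷ m.
At r₁: circular v_c1 = √(μ/r₁) = 7363 m/s; transfer-perigee v_p = √[μ(2/r₁ − 1/a_t)] = 9113 m/s.
Δv₁ = v_p − v_c1 = 1750 m/s.
At r₂: circular v_c2 = √(μ/r₂) = 4069 m/s; transfer-apogee v_a = √[μ(2/r₂ − 1/a_t)] = 2784 m/s.
Δv₂ = v_c2 − v_a = 1285 m/s.
Total Δv = Δv₁ + Δv₂ = 3036 m/s = 3.036 km/s.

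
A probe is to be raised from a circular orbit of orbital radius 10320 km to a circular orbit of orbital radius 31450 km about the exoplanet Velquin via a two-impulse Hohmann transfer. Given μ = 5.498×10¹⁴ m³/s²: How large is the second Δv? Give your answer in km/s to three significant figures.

Δv ≈ 1.24 km/s

r₁ = 10320 km = 1.032×10⁷ m.
r₂ = 31450 km = 3.145×10⁷ m.
Transfer ellipse a_t = (r₁ + r₂)/2 = 2.088×10⁷ m.
At r₁: circular v_c1 = √(μ/r₁) = 7299 m/s; transfer-periapsis v_p = √[μ(2/r₁ − 1/a_t)] = 8957 m/s.
At r₂: circular v_c2 = √(μ/r₂) = 4181 m/s; transfer-apoapsis v_a = √[μ(2/r₂ − 1/a_t)] = 2939 m/s.
Δv₂ = v_c2 − v_a = 1242 m/s.
= 1.242 km/s.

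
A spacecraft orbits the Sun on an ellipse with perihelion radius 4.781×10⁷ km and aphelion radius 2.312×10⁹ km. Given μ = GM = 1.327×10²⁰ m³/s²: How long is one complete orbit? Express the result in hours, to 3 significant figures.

T ≈ 194000 hours

Semi-major axis a = (r_p + r_a)/2 = (4.7810×10⁷ + 2.3120×10⁹)/2 = 1.1799×10⁹ km = 1.180×10¹² m.
By Kepler's third law T = 2π√(a³/μ) = 2π × 1.113×10⁸ = 6.991×10⁸ s.
= 1.942×10⁵ hours.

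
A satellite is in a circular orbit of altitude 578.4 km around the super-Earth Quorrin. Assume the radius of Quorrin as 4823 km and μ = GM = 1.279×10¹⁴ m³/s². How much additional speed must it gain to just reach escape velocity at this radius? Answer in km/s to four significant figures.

r = 4823 + 578.4 = 5401.4 km = 5.4014×10⁶ m.
Circular speed v_c = √(μ/r) = 4866 m/s.
Escape speed v_esc = √(2μ/r) = √2 × v_c = 6882 m/s.
Δv = v_esc − v_c = 2016 m/s = 2.016 km/s.

Δv ≈ 2.016 km/s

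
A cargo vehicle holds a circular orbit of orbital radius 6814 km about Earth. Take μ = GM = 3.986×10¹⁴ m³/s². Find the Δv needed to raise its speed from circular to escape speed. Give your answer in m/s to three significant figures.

r = 6814 km = 6.814×10⁶ m.
Circular speed v_c = √(μ/r) = 7648 m/s.
Escape speed v_esc = √(2μ/r) = √2 × v_c = 10820 m/s.
Δv = v_esc − v_c = 3168 m/s.

Δv ≈ 3170 m/s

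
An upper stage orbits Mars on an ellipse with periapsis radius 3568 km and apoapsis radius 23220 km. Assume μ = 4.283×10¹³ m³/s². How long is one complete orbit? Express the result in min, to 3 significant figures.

Semi-major axis a = (r_p + r_a)/2 = (3568.0 + 23220)/2 = 13394 km = 1.339×10⁷ m.
By Kepler's third law T = 2π√(a³/μ) = 2π × 7.490×10³ = 4.706×10⁴ s.
= 784.4 min.

T ≈ 784 min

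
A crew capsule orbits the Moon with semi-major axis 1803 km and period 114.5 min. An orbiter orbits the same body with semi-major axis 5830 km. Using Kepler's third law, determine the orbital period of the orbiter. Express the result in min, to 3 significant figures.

T₂ ≈ 666 min

Kepler's third law: T² ∝ a³, so T₂ = T₁ (a₂/a₁)^(3/2).
a₂/a₁ = 3.233, (a₂/a₁)^(3/2) = 5.814.
T₂ = 114.5 × 5.814 = 665.8 min.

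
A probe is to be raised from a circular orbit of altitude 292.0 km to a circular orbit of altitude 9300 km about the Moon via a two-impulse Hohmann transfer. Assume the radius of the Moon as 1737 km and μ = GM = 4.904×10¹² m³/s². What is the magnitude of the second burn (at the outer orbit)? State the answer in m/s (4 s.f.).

Δv ≈ 295.1 m/s

r₁ = 1737 + 292.0 = 2029.0 km = 2.0290×10⁶ m.
r₂ = 1737 + 9300 = 11037 km = 1.1037×10⁷ m.
Transfer ellipse a_t = (r₁ + r₂)/2 = 6.533×10⁶ m.
At r₁: circular v_c1 = √(μ/r₁) = 1555 m/s; transfer-perilune v_p = √[μ(2/r₁ − 1/a_t)] = 2021 m/s.
At r₂: circular v_c2 = √(μ/r₂) = 666.6 m/s; transfer-apolune v_a = √[μ(2/r₂ − 1/a_t)] = 371.5 m/s.
Δv₂ = v_c2 − v_a = 295.1 m/s.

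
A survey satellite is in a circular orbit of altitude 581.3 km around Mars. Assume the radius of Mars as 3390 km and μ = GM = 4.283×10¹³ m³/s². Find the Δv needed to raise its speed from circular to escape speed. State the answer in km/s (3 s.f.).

r = 3390 + 581.3 = 3971.3 km = 3.9713×10⁶ m.
Circular speed v_c = √(μ/r) = 3284 m/s.
Escape speed v_esc = √(2μ/r) = √2 × v_c = 4644 m/s.
Δv = v_esc − v_c = 1360 m/s = 1.360 km/s.

Δv ≈ 1.36 km/s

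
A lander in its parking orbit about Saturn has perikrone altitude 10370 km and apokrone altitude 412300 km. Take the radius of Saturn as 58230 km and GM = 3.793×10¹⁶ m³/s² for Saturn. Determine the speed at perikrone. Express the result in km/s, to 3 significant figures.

v ≈ 31.1 km/s

r_p = 58230 + 10370 = 68600 km = 6.8600×10⁷ m.
r_a = 58230 + 412300 = 470530 km = 4.7053×10⁸ m.
Semi-major axis a = (r_p + r_a)/2 = 2.6956×10⁵ km = 2.696×10⁸ m.
Vis-viva: v² = μ(2/r − 1/a) = 3.793×10¹⁶ × (2.915×10⁻⁸ − 3.710×10⁻⁹) = 9.651×10⁸ m²/s².
v = 31070 m/s = 31.07 km/s.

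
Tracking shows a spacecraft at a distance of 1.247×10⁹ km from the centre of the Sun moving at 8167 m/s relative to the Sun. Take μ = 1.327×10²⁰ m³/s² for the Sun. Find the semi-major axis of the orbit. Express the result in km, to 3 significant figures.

r = 1.247×10¹² m.
Vis-viva rearranged: 1/a = 2/r − v²/μ = 1.604×10⁻¹² − 5.026×10⁻¹³ = 1.101×10⁻¹² m⁻¹.
a = 9.081×10¹¹ m = 9.0809×10⁸ km.

a ≈ 9.08×10⁸ km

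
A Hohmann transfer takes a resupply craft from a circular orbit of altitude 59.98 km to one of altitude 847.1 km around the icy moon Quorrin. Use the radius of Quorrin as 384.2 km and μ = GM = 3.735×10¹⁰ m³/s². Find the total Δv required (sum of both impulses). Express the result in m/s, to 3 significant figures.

r₁ = 384.2 + 59.98 = 444.18 km = 4.4418×10⁵ m.
r₂ = 384.2 + 847.1 = 1231.3 km = 1.2313×10⁶ m.
Transfer ellipse a_t = (r₁ + r₂)/2 = 8.377×10⁵ m.
At r₁: circular v_c1 = √(μ/r₁) = 290.0 m/s; transfer-periapsis v_p = √[μ(2/r₁ − 1/a_t)] = 351.6 m/s.
Δv₁ = v_p − v_c1 = 61.58 m/s.
At r₂: circular v_c2 = √(μ/r₂) = 174.2 m/s; transfer-apoapsis v_a = √[μ(2/r₂ − 1/a_t)] = 126.8 m/s.
Δv₂ = v_c2 − v_a = 47.35 m/s.
Total Δv = Δv₁ + Δv₂ = 108.9 m/s.

Δv_total ≈ 109 m/s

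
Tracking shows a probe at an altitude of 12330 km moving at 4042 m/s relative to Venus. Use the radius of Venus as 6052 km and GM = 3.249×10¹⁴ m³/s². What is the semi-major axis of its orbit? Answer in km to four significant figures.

r = 6052 + 12330 = 18382 km = 1.838×10⁷ m.
Vis-viva rearranged: 1/a = 2/r − v²/μ = 1.088×10⁻⁷ − 5.029×10⁻⁸ = 5.852×10⁻⁸ m⁻¹.
a = 1.709×10⁷ m = 17089 km.

a ≈ 17090 km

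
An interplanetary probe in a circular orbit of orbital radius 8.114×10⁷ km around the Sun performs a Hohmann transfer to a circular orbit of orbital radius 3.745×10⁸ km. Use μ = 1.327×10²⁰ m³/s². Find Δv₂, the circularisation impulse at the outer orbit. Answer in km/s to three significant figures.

Δv ≈ 7.59 km/s

r₁ = 8.114×10⁷ km = 8.114×10¹⁰ m.
r₂ = 3.745×10⁸ km = 3.745×10¹¹ m.
Transfer ellipse a_t = (r₁ + r₂)/2 = 2.278×10¹¹ m.
At r₁: circular v_c1 = √(μ/r₁) = 40440 m/s; transfer-perihelion v_p = √[μ(2/r₁ − 1/a_t)] = 51850 m/s.
At r₂: circular v_c2 = √(μ/r₂) = 18820 m/s; transfer-aphelion v_a = √[μ(2/r₂ − 1/a_t)] = 11230 m/s.
Δv₂ = v_c2 − v_a = 7590 m/s.
= 7.590 km/s.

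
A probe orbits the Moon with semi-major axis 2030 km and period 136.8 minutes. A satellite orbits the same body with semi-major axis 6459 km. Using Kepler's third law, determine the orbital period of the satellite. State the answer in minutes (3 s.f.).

Kepler's third law: T² ∝ a³, so T₂ = T₁ (a₂/a₁)^(3/2).
a₂/a₁ = 3.182, (a₂/a₁)^(3/2) = 5.675.
T₂ = 136.8 × 5.675 = 776.4 minutes.

T₂ ≈ 776 minutes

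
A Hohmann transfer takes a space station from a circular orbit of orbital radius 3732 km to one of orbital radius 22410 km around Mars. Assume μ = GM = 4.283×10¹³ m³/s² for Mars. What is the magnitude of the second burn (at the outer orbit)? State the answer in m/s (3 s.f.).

Δv ≈ 644 m/s

r₁ = 3732 km = 3.732×10⁶ m.
r₂ = 22410 km = 2.241×10⁷ m.
Transfer ellipse a_t = (r₁ + r₂)/2 = 1.307×10⁷ m.
At r₁: circular v_c1 = √(μ/r₁) = 3388 m/s; transfer-periapsis v_p = √[μ(2/r₁ − 1/a_t)] = 4436 m/s.
At r₂: circular v_c2 = √(μ/r₂) = 1382 m/s; transfer-apoapsis v_a = √[μ(2/r₂ − 1/a_t)] = 738.7 m/s.
Δv₂ = v_c2 − v_a = 643.8 m/s.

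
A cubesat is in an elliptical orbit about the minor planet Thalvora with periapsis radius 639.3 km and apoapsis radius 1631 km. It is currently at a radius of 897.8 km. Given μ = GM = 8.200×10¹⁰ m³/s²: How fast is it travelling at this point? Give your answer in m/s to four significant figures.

v ≈ 332.3 m/s

Semi-major axis a = (r_p + r_a)/2 = 1135.2 km = 1.135×10⁶ m.
Vis-viva: v² = μ(2/r − 1/a) = 8.200×10¹⁰ × (2.228×10⁻⁶ − 8.809×10⁻⁷) = 1.104×10⁵ m²/s².
v = 332.3 m/s.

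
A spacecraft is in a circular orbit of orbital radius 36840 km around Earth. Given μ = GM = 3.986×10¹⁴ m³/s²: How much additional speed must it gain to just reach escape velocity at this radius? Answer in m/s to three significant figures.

r = 36840 km = 3.684×10⁷ m.
Circular speed v_c = √(μ/r) = 3289 m/s.
Escape speed v_esc = √(2μ/r) = √2 × v_c = 4652 m/s.
Δv = v_esc − v_c = 1362 m/s.

Δv ≈ 1360 m/s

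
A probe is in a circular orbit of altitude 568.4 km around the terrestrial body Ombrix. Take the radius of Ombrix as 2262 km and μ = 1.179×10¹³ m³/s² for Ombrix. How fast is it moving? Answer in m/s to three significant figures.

v ≈ 2040 m/s

r = 2262 + 568.4 = 2830.4 km = 2.8304×10⁶ m.
For a circular orbit v = √(μ/r) = √(1.179×10¹³ / 2.830×10⁶) = √(4.165×10⁶) = 2041 m/s.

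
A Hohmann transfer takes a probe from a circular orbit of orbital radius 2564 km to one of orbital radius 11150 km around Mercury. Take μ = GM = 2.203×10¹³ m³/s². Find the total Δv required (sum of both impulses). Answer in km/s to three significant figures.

r₁ = 2564 km = 2.564×10⁶ m.
r₂ = 11150 km = 1.115×10⁷ m.
Transfer ellipse a_t = (r₁ + r₂)/2 = 6.857×10⁶ m.
At r₁: circular v_c1 = √(μ/r₁) = 2931 m/s; transfer-periherm v_p = √[μ(2/r₁ − 1/a_t)] = 3738 m/s.
Δv₁ = v_p − v_c1 = 806.6 m/s.
At r₂: circular v_c2 = √(μ/r₂) = 1406 m/s; transfer-apoherm v_a = √[μ(2/r₂ − 1/a_t)] = 859.5 m/s.
Δv₂ = v_c2 − v_a = 546.1 m/s.
Total Δv = Δv₁ + Δv₂ = 1353 m/s = 1.353 km/s.

Δv_total ≈ 1.35 km/s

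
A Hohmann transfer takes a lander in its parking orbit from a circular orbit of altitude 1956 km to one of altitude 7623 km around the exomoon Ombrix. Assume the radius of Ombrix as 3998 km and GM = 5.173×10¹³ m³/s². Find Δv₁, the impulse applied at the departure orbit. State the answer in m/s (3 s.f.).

r₁ = 3998 + 1956 = 5954.0 km = 5.9540×10⁶ m.
r₂ = 3998 + 7623 = 11621 km = 1.1621×10⁷ m.
Transfer ellipse a_t = (r₁ + r₂)/2 = 8.788×10⁶ m.
At r₁: circular v_c1 = √(μ/r₁) = 2948 m/s; transfer-periapsis v_p = √[μ(2/r₁ − 1/a_t)] = 3390 m/s.
Δv₁ = v_p − v_c1 = 442.1 m/s.

Δv ≈ 442 m/s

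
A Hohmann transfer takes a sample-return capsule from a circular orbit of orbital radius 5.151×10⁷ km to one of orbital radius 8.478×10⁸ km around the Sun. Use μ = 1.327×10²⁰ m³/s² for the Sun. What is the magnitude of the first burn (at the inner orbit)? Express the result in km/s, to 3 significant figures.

r₁ = 5.151×10⁷ km = 5.151×10¹⁰ m.
r₂ = 8.478×10⁸ km = 8.478×10¹¹ m.
Transfer ellipse a_t = (r₁ + r₂)/2 = 4.497×10¹¹ m.
At r₁: circular v_c1 = √(μ/r₁) = 50760 m/s; transfer-perihelion v_p = √[μ(2/r₁ − 1/a_t)] = 69690 m/s.
Δv₁ = v_p − v_c1 = 18940 m/s.
= 18.94 km/s.

Δv ≈ 18.9 km/s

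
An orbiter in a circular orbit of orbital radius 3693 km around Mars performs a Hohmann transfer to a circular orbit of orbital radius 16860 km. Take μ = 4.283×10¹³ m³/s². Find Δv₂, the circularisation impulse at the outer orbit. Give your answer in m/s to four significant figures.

r₁ = 3693 km = 3.693×10⁶ m.
r₂ = 16860 km = 1.686×10⁷ m.
Transfer ellipse a_t = (r₁ + r₂)/2 = 1.028×10⁷ m.
At r₁: circular v_c1 = √(μ/r₁) = 3406 m/s; transfer-periapsis v_p = √[μ(2/r₁ − 1/a_t)] = 4362 m/s.
At r₂: circular v_c2 = √(μ/r₂) = 1594 m/s; transfer-apoapsis v_a = √[μ(2/r₂ − 1/a_t)] = 955.5 m/s.
Δv₂ = v_c2 − v_a = 638.4 m/s.

Δv ≈ 638.4 m/s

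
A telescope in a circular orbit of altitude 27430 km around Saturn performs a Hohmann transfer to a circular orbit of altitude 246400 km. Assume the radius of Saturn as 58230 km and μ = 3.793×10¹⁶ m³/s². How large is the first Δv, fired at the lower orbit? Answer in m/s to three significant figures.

Δv ≈ 5250 m/s

r₁ = 58230 + 27430 = 85660 km = 8.5660×10⁷ m.
r₂ = 58230 + 246400 = 304630 km = 3.0463×10⁸ m.
Transfer ellipse a_t = (r₁ + r₂)/2 = 1.951×10⁸ m.
At r₁: circular v_c1 = √(μ/r₁) = 21040 m/s; transfer-perikrone v_p = √[μ(2/r₁ − 1/a_t)] = 26290 m/s.
Δv₁ = v_p − v_c1 = 5248 m/s.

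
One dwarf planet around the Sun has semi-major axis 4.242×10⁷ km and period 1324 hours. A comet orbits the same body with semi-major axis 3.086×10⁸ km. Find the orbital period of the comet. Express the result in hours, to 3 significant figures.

T₂ ≈ 26000 hours

Kepler's third law: T² ∝ a³, so T₂ = T₁ (a₂/a₁)^(3/2).
a₂/a₁ = 7.275, (a₂/a₁)^(3/2) = 19.62.
T₂ = 1324 × 19.62 = 25980 hours.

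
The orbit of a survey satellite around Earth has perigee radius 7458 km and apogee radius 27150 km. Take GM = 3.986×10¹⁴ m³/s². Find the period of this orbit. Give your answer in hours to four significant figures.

T ≈ 6.293 hours

Semi-major axis a = (r_p + r_a)/2 = (7458.0 + 27150)/2 = 17304 km = 1.730×10⁷ m.
By Kepler's third law T = 2π√(a³/μ) = 2π × 3.605×10³ = 2.265×10⁴ s.
= 6.293 hours.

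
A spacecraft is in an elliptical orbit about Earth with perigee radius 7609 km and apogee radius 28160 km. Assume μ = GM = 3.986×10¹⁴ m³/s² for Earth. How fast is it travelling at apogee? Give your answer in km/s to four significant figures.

v ≈ 2.454 km/s

Semi-major axis a = (r_p + r_a)/2 = 17884 km = 1.788×10⁷ m.
Vis-viva: v² = μ(2/r − 1/a) = 3.986×10¹⁴ × (7.102×10⁻⁸ − 5.591×10⁻⁸) = 6.022×10⁶ m²/s².
v = 2454 m/s = 2.454 km/s.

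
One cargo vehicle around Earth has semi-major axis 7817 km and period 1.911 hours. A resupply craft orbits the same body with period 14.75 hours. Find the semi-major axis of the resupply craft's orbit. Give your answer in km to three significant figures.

Kepler's third law: a³ ∝ T², so a₂ = a₁ (T₂/T₁)^(2/3).
T₂/T₁ = 7.718, (T₂/T₁)^(2/3) = 3.906.
a₂ = 7817 × 3.906 = 30530 km.

a₂ ≈ 30500 km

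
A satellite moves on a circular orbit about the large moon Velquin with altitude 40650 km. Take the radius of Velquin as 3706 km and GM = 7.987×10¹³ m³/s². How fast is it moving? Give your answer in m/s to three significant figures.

v ≈ 1340 m/s

r = 3706 + 40650 = 44356 km = 4.4356×10⁷ m.
For a circular orbit v = √(μ/r) = √(7.987×10¹³ / 4.436×10⁷) = √(1.801×10⁶) = 1342 m/s.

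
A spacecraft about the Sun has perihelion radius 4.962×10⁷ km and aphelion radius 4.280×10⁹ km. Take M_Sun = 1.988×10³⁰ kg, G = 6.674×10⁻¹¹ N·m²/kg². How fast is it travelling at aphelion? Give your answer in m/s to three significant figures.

μ = GM = 6.674×10⁻¹¹ × 1.988×10³⁰ = 1.327×10²⁰ m³/s².
Semi-major axis a = (r_p + r_a)/2 = 2.1648×10⁹ km = 2.165×10¹² m.
Vis-viva: v² = μ(2/r − 1/a) = 1.327×10²⁰ × (4.673×10⁻¹³ − 4.619×10⁻¹³) = 7.106×10⁵ m²/s².
v = 842.9 m/s.

v ≈ 843 m/s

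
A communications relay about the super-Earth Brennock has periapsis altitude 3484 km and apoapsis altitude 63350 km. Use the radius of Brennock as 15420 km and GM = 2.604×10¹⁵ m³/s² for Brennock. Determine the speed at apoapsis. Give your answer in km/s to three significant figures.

r_p = 15420 + 3484 = 18904 km = 1.8904×10⁷ m.
r_a = 15420 + 63350 = 78770 km = 7.8770×10⁷ m.
Semi-major axis a = (r_p + r_a)/2 = 48837 km = 4.884×10⁷ m.
Vis-viva: v² = μ(2/r − 1/a) = 2.604×10¹⁵ × (2.539×10⁻⁸ − 2.048×10⁻⁸) = 1.280×10⁷ m²/s².
v = 3577 m/s = 3.577 km/s.

v ≈ 3.58 km/s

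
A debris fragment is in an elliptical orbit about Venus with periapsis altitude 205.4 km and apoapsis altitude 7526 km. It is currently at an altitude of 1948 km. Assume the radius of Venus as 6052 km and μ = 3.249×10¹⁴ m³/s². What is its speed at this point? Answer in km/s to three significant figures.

v ≈ 6.96 km/s

r_p = 6052 + 205.4 = 6257.4 km = 6.2574×10⁶ m.
r_a = 6052 + 7526 = 13578 km = 1.3578×10⁷ m.
r = 6052 + 1948 = 8000.0 km = 8.000×10⁶ m.
Semi-major axis a = (r_p + r_a)/2 = 9917.7 km = 9.918×10⁶ m.
Vis-viva: v² = μ(2/r − 1/a) = 3.249×10¹⁴ × (2.500×10⁻⁷ − 1.008×10⁻⁷) = 4.847×10⁷ m²/s².
v = 6962 m/s = 6.962 km/s.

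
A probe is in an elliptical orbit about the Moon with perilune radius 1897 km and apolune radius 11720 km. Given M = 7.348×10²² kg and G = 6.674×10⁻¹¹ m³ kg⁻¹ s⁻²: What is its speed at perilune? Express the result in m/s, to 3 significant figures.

μ = GM = 6.674×10⁻¹¹ × 7.348×10²² = 4.904×10¹² m³/s².
Semi-major axis a = (r_p + r_a)/2 = 6808.5 km = 6.808×10⁶ m.
Vis-viva: v² = μ(2/r − 1/a) = 4.904×10¹² × (1.054×10⁻⁶ − 1.469×10⁻⁷) = 4.450×10⁶ m²/s².
v = 2110 m/s.

v ≈ 2110 m/s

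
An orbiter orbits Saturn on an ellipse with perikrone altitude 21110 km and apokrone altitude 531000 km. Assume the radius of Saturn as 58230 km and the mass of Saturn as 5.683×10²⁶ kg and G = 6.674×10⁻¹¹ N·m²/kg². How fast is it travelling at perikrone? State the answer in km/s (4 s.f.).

μ = GM = 6.674×10⁻¹¹ × 5.683×10²⁶ = 3.793×10¹⁶ m³/s².
r_p = 58230 + 21110 = 79340 km = 7.9340×10⁷ m.
r_a = 58230 + 531000 = 589230 km = 5.8923×10⁸ m.
Semi-major axis a = (r_p + r_a)/2 = 3.3428×10⁵ km = 3.343×10⁸ m.
Vis-viva: v² = μ(2/r − 1/a) = 3.793×10¹⁶ × (2.521×10⁻⁸ − 2.991×10⁻⁹) = 8.426×10⁸ m²/s².
v = 29030 m/s = 29.03 km/s.

v ≈ 29.03 km/s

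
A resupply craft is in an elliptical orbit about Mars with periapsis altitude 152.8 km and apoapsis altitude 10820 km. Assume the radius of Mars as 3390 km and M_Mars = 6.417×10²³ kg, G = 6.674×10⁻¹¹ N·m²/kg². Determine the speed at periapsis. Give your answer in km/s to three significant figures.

v ≈ 4.40 km/s

μ = GM = 6.674×10⁻¹¹ × 6.417×10²³ = 4.283×10¹³ m³/s².
r_p = 3390 + 152.8 = 3542.8 km = 3.5428×10⁶ m.
r_a = 3390 + 10820 = 14210 km = 1.4210×10⁷ m.
Semi-major axis a = (r_p + r_a)/2 = 8876.4 km = 8.876×10⁶ m.
Vis-viva: v² = μ(2/r − 1/a) = 4.283×10¹³ × (5.645×10⁻⁷ − 1.127×10⁻⁷) = 1.935×10⁷ m²/s².
v = 4399 m/s = 4.399 km/s.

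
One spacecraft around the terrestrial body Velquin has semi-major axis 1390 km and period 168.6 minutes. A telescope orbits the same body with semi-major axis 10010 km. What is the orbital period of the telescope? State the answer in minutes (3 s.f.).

T₂ ≈ 3260 minutes

Kepler's third law: T² ∝ a³, so T₂ = T₁ (a₂/a₁)^(3/2).
a₂/a₁ = 7.201, (a₂/a₁)^(3/2) = 19.33.
T₂ = 168.6 × 19.33 = 3258 minutes.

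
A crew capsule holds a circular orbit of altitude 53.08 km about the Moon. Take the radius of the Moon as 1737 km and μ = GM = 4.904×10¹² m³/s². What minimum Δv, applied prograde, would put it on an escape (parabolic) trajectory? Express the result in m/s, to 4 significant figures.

Δv ≈ 685.6 m/s

r = 1737 + 53.08 = 1790.1 km = 1.7901×10⁶ m.
Circular speed v_c = √(μ/r) = 1655 m/s.
Escape speed v_esc = √(2μ/r) = √2 × v_c = 2341 m/s.
Δv = v_esc − v_c = 685.6 m/s.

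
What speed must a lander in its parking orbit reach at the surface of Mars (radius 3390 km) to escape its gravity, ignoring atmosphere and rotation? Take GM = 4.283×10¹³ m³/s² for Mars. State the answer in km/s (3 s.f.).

r = R = 3.390×10⁶ m.
Escape speed v_esc = √(2μ/r) = √(2 × 4.283×10¹³ / 3.390×10⁶) = √(2.527×10⁷) = 5027 m/s.
= 5.027 km/s.

v_esc ≈ 5.03 km/s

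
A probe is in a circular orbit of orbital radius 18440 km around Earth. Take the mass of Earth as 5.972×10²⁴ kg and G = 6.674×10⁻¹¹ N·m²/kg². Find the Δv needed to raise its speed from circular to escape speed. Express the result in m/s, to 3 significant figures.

μ = GM = 6.674×10⁻¹¹ × 5.972×10²⁴ = 3.986×10¹⁴ m³/s².
r = 18440 km = 1.844×10⁷ m.
Circular speed v_c = √(μ/r) = 4649 m/s.
Escape speed v_esc = √(2μ/r) = √2 × v_c = 6575 m/s.
Δv = v_esc − v_c = 1926 m/s.

Δv ≈ 1930 m/s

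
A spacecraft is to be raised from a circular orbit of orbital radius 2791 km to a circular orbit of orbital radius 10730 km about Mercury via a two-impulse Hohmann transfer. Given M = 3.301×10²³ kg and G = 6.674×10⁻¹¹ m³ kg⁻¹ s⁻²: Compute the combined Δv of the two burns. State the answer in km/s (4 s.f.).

Δv_total ≈ 1.242 km/s

μ = GM = 6.674×10⁻¹¹ × 3.301×10²³ = 2.203×10¹³ m³/s².
r₁ = 2791 km = 2.791×10⁶ m.
r₂ = 10730 km = 1.073×10⁷ m.
Transfer ellipse a_t = (r₁ + r₂)/2 = 6.760×10⁶ m.
At r₁: circular v_c1 = √(μ/r₁) = 2810 m/s; transfer-periherm v_p = √[μ(2/r₁ − 1/a_t)] = 3540 m/s.
Δv₁ = v_p − v_c1 = 730.0 m/s.
At r₂: circular v_c2 = √(μ/r₂) = 1433 m/s; transfer-apoherm v_a = √[μ(2/r₂ − 1/a_t)] = 920.7 m/s.
Δv₂ = v_c2 − v_a = 512.2 m/s.
Total Δv = Δv₁ + Δv₂ = 1242 m/s = 1.242 km/s.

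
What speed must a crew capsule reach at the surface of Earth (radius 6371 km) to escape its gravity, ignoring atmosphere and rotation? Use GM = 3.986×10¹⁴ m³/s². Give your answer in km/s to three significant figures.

v_esc ≈ 11.2 km/s

r = R = 6.371×10⁶ m.
Escape speed v_esc = √(2μ/r) = √(2 × 3.986×10¹⁴ / 6.371×10⁶) = √(1.251×10⁸) = 11190 m/s.
= 11.19 km/s.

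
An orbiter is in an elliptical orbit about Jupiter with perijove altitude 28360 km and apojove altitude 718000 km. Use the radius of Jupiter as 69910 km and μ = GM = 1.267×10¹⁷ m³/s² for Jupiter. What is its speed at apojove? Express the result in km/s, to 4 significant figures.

r_p = 69910 + 28360 = 98270 km = 9.8270×10⁷ m.
r_a = 69910 + 718000 = 787910 km = 7.8791×10⁸ m.
Semi-major axis a = (r_p + r_a)/2 = 4.4309×10⁵ km = 4.431×10⁸ m.
Vis-viva: v² = μ(2/r − 1/a) = 1.267×10¹⁷ × (2.538×10⁻⁹ − 2.257×10⁻⁹) = 3.566×10⁷ m²/s².
v = 5972 m/s = 5.972 km/s.

v ≈ 5.972 km/s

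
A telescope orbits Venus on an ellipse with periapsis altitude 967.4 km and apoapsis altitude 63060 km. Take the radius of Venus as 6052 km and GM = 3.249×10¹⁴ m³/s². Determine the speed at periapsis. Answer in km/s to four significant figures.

v ≈ 9.167 km/s

r_p = 6052 + 967.4 = 7019.4 km = 7.0194×10⁶ m.
r_a = 6052 + 63060 = 69112 km = 6.9112×10⁷ m.
Semi-major axis a = (r_p + r_a)/2 = 38066 km = 3.807×10⁷ m.
Vis-viva: v² = μ(2/r − 1/a) = 3.249×10¹⁴ × (2.849×10⁻⁷ − 2.627×10⁻⁸) = 8.404×10⁷ m²/s².
v = 9167 m/s = 9.167 km/s.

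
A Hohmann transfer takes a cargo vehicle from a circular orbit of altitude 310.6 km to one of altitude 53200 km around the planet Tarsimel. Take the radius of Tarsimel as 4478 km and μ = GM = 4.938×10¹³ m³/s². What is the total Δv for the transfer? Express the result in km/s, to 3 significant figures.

Δv_total ≈ 1.72 km/s

r₁ = 4478 + 310.6 = 4788.6 km = 4.7886×10⁶ m.
r₂ = 4478 + 53200 = 57678 km = 5.7678×10⁷ m.
Transfer ellipse a_t = (r₁ + r₂)/2 = 3.123×10⁷ m.
At r₁: circular v_c1 = √(μ/r₁) = 3211 m/s; transfer-periapsis v_p = √[μ(2/r₁ − 1/a_t)] = 4364 m/s.
Δv₁ = v_p − v_c1 = 1153 m/s.
At r₂: circular v_c2 = √(μ/r₂) = 925.3 m/s; transfer-apoapsis v_a = √[μ(2/r₂ − 1/a_t)] = 362.3 m/s.
Δv₂ = v_c2 − v_a = 563.0 m/s.
Total Δv = Δv₁ + Δv₂ = 1716 m/s = 1.716 km/s.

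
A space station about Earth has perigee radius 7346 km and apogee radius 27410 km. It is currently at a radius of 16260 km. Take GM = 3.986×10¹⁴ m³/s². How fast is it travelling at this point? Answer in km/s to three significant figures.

v ≈ 5.11 km/s

Semi-major axis a = (r_p + r_a)/2 = 17378 km = 1.738×10⁷ m.
Vis-viva: v² = μ(2/r − 1/a) = 3.986×10¹⁴ × (1.230×10⁻⁷ − 5.754×10⁻⁸) = 2.609×10⁷ m²/s².
v = 5108 m/s = 5.108 km/s.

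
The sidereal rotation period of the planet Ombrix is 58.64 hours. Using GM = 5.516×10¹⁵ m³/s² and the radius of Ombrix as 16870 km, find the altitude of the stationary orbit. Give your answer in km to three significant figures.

h_sync ≈ 1.67×10⁵ km

T = 58.64 hours = 2.111×10⁵ s.
A synchronous orbit has period T, so by Kepler's third law a = (μT²/4π²)^(1/3).
μT²/4π² = 5.516×10¹⁵ × (2.111×10⁵)² / 39.48 = 6.227×10²⁴ m³.
a = 1.840×10⁸ m = 1.8397×10⁵ km.
Altitude h = a − R = 1.8397×10⁵ − 16870 = 1.6710×10⁵ km.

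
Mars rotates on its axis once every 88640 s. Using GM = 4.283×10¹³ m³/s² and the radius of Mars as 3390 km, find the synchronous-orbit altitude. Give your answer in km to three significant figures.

A synchronous orbit has period T, so by Kepler's third law a = (μT²/4π²)^(1/3).
μT²/4π² = 4.283×10¹³ × (8.864×10⁴)² / 39.48 = 8.524×10²¹ m³.
a = 2.043×10⁷ m = 20428 km.
Altitude h = a − R = 20428 − 3390 = 17038 km.

h_sync ≈ 17000 km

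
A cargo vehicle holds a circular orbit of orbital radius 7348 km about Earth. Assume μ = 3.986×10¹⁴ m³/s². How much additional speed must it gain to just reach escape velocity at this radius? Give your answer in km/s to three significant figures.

r = 7348 km = 7.348×10⁶ m.
Circular speed v_c = √(μ/r) = 7365 m/s.
Escape speed v_esc = √(2μ/r) = √2 × v_c = 10420 m/s.
Δv = v_esc − v_c = 3051 m/s = 3.051 km/s.

Δv ≈ 3.05 km/s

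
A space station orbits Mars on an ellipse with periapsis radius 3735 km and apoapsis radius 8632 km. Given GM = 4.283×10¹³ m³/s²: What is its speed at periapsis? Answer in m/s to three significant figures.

Semi-major axis a = (r_p + r_a)/2 = 6183.5 km = 6.184×10⁶ m.
Vis-viva: v² = μ(2/r − 1/a) = 4.283×10¹³ × (5.355×10⁻⁷ − 1.617×10⁻⁷) = 1.601×10⁷ m²/s².
v = 4001 m/s.

v ≈ 4000 m/s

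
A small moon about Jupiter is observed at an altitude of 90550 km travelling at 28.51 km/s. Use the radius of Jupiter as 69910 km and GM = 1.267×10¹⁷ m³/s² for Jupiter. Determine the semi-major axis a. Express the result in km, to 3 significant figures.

r = 69910 + 90550 = 1.6046×10⁵ km = 1.605×10⁸ m.
Specific orbital energy ε = v²/2 − μ/r = (28510)²/2 − 1.267×10¹⁷/1.605×10⁸ = -3.832×10⁸ J/kg.
Since ε = −μ/(2a), a = −μ/(2ε) = 1.653×10⁸ m = 1.6532×10⁵ km.

a ≈ 1.65×10⁵ km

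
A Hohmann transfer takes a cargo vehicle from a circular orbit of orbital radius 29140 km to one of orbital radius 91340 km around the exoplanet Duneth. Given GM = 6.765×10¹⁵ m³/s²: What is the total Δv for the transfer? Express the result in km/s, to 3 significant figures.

Δv_total ≈ 6.15 km/s

r₁ = 29140 km = 2.914×10⁷ m.
r₂ = 91340 km = 9.134×10⁷ m.
Transfer ellipse a_t = (r₁ + r₂)/2 = 6.024×10⁷ m.
At r₁: circular v_c1 = √(μ/r₁) = 15240 m/s; transfer-periapsis v_p = √[μ(2/r₁ − 1/a_t)] = 18760 m/s.
Δv₁ = v_p − v_c1 = 3525 m/s.
At r₂: circular v_c2 = √(μ/r₂) = 8606 m/s; transfer-apoapsis v_a = √[μ(2/r₂ − 1/a_t)] = 5986 m/s.
Δv₂ = v_c2 − v_a = 2620 m/s.
Total Δv = Δv₁ + Δv₂ = 6146 m/s = 6.146 km/s.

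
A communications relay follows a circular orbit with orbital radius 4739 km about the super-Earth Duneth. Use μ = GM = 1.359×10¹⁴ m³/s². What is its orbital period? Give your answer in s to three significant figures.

r = 4739 km = 4.739×10⁶ m.
Kepler's third law: T = 2π√(r³/μ) = 2π√((4.739×10⁶)³ / 1.359×10¹⁴).
r³/μ = 7.831×10⁵ s², so T = 2π × 8.850×10² = 5.560×10³ s.

T ≈ 5560 s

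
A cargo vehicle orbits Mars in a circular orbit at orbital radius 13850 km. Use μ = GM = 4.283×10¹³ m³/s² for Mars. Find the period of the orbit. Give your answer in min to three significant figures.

T ≈ 825 min

r = 13850 km = 1.385×10⁷ m.
Kepler's third law: T = 2π√(r³/μ) = 2π√((1.385×10⁷)³ / 4.283×10¹³).
r³/μ = 6.203×10⁷ s², so T = 2π × 7.876×10³ = 4.949×10⁴ s.
Converting: 4.949×10⁴ s ÷ 60.00 = 824.8 min.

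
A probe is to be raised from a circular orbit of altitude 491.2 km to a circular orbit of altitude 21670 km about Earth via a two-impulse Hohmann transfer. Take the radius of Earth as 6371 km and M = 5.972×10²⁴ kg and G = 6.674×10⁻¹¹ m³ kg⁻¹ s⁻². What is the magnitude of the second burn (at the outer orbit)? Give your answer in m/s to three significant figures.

μ = GM = 6.674×10⁻¹¹ × 5.972×10²⁴ = 3.986×10¹⁴ m³/s².
r₁ = 6371 + 491.2 = 6862.2 km = 6.8622×10⁶ m.
r₂ = 6371 + 21670 = 28041 km = 2.8041×10⁷ m.
Transfer ellipse a_t = (r₁ + r₂)/2 = 1.745×10⁷ m.
At r₁: circular v_c1 = √(μ/r₁) = 7621 m/s; transfer-perigee v_p = √[μ(2/r₁ − 1/a_t)] = 9661 m/s.
At r₂: circular v_c2 = √(μ/r₂) = 3770 m/s; transfer-apogee v_a = √[μ(2/r₂ − 1/a_t)] = 2364 m/s.
Δv₂ = v_c2 − v_a = 1406 m/s.

Δv ≈ 1410 m/s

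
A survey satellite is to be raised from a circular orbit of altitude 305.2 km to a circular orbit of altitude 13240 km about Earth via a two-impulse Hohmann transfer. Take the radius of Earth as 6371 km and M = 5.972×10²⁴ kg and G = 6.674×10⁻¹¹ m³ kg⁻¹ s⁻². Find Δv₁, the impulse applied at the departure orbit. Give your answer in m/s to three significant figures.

μ = GM = 6.674×10⁻¹¹ × 5.972×10²⁴ = 3.986×10¹⁴ m³/s².
r₁ = 6371 + 305.2 = 6676.2 km = 6.6762×10⁶ m.
r₂ = 6371 + 13240 = 19611 km = 1.9611×10⁷ m.
Transfer ellipse a_t = (r₁ + r₂)/2 = 1.314×10⁷ m.
At r₁: circular v_c1 = √(μ/r₁) = 7727 m/s; transfer-perigee v_p = √[μ(2/r₁ − 1/a_t)] = 9438 m/s.
Δv₁ = v_p − v_c1 = 1711 m/s.

Δv ≈ 1710 m/s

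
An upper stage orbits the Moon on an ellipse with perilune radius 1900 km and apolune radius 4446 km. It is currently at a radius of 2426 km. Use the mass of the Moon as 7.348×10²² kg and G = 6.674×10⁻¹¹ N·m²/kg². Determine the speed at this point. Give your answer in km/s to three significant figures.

μ = GM = 6.674×10⁻¹¹ × 7.348×10²² = 4.904×10¹² m³/s².
Semi-major axis a = (r_p + r_a)/2 = 3173.0 km = 3.173×10⁶ m.
Vis-viva: v² = μ(2/r − 1/a) = 4.904×10¹² × (8.244×10⁻⁷ − 3.152×10⁻⁷) = 2.497×10⁶ m²/s².
v = 1580 m/s = 1.580 km/s.

v ≈ 1.58 km/s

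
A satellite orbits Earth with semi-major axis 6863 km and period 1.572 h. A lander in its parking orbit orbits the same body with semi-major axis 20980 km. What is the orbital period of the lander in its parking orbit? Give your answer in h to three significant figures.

Kepler's third law: T² ∝ a³, so T₂ = T₁ (a₂/a₁)^(3/2).
a₂/a₁ = 3.057, (a₂/a₁)^(3/2) = 5.345.
T₂ = 1.572 × 5.345 = 8.402 h.

T₂ ≈ 8.40 h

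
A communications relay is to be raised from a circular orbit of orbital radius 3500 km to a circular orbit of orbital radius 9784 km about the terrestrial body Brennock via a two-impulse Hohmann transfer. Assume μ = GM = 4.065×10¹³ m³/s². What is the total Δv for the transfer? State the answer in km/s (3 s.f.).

Δv_total ≈ 1.29 km/s

r₁ = 3500 km = 3.500×10⁶ m.
r₂ = 9784 km = 9.784×10⁶ m.
Transfer ellipse a_t = (r₁ + r₂)/2 = 6.642×10⁶ m.
At r₁: circular v_c1 = √(μ/r₁) = 3408 m/s; transfer-periapsis v_p = √[μ(2/r₁ − 1/a_t)] = 4136 m/s.
Δv₁ = v_p − v_c1 = 728.3 m/s.
At r₂: circular v_c2 = √(μ/r₂) = 2038 m/s; transfer-apoapsis v_a = √[μ(2/r₂ − 1/a_t)] = 1480 m/s.
Δv₂ = v_c2 − v_a = 558.7 m/s.
Total Δv = Δv₁ + Δv₂ = 1287 m/s = 1.287 km/s.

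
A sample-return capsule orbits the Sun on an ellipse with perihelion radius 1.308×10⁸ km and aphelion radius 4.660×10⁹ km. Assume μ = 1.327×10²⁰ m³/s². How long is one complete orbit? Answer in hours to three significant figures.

T ≈ 562000 hours

Semi-major axis a = (r_p + r_a)/2 = (1.3080×10⁸ + 4.6600×10⁹)/2 = 2.3954×10⁹ km = 2.395×10¹² m.
By Kepler's third law T = 2π√(a³/μ) = 2π × 3.218×10⁸ = 2.022×10⁹ s.
= 5.617×10⁵ hours.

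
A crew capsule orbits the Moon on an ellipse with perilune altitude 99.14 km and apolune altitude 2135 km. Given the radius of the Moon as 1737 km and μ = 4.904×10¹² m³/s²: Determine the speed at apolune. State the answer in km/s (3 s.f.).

v ≈ 0.903 km/s

r_p = 1737 + 99.14 = 1836.1 km = 1.8361×10⁶ m.
r_a = 1737 + 2135 = 3872.0 km = 3.8720×10⁶ m.
Semi-major axis a = (r_p + r_a)/2 = 2854.1 km = 2.854×10⁶ m.
Vis-viva: v² = μ(2/r − 1/a) = 4.904×10¹² × (5.165×10⁻⁷ − 3.504×10⁻⁷) = 8.148×10⁵ m²/s².
v = 902.7 m/s = 0.9027 km/s.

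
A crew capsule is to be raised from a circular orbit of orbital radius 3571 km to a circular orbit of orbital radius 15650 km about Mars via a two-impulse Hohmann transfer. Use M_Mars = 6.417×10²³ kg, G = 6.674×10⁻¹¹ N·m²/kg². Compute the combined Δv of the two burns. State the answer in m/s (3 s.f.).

Δv_total ≈ 1600 m/s

μ = GM = 6.674×10⁻¹¹ × 6.417×10²³ = 4.283×10¹³ m³/s².
r₁ = 3571 km = 3.571×10⁶ m.
r₂ = 15650 km = 1.565×10⁷ m.
Transfer ellipse a_t = (r₁ + r₂)/2 = 9.610×10⁶ m.
At r₁: circular v_c1 = √(μ/r₁) = 3463 m/s; transfer-periapsis v_p = √[μ(2/r₁ − 1/a_t)] = 4419 m/s.
Δv₁ = v_p − v_c1 = 956.2 m/s.
At r₂: circular v_c2 = √(μ/r₂) = 1654 m/s; transfer-apoapsis v_a = √[μ(2/r₂ − 1/a_t)] = 1008 m/s.
Δv₂ = v_c2 − v_a = 645.9 m/s.
Total Δv = Δv₁ + Δv₂ = 1602 m/s.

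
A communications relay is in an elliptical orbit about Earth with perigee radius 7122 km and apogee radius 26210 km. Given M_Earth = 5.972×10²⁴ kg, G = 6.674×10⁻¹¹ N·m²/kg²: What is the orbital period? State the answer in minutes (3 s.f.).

T ≈ 357 minutes

μ = GM = 6.674×10⁻¹¹ × 5.972×10²⁴ = 3.986×10¹⁴ m³/s².
Semi-major axis a = (r_p + r_a)/2 = (7122.0 + 26210)/2 = 16666 km = 1.667×10⁷ m.
By Kepler's third law T = 2π√(a³/μ) = 2π × 3.408×10³ = 2.141×10⁴ s.
= 356.9 minutes.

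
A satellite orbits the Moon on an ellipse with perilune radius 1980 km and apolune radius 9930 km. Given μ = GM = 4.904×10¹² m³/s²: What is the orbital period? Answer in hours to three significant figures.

Semi-major axis a = (r_p + r_a)/2 = (1980.0 + 9930.0)/2 = 5955.0 km = 5.955×10⁶ m.
By Kepler's third law T = 2π√(a³/μ) = 2π × 6.562×10³ = 4.123×10⁴ s.
= 11.45 hours.

T ≈ 11.5 hours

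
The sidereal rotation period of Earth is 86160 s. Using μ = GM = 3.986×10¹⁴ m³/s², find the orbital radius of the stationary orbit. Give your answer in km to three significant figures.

A synchronous orbit has period T, so by Kepler's third law a = (μT²/4π²)^(1/3).
μT²/4π² = 3.986×10¹⁴ × (8.616×10⁴)² / 39.48 = 7.495×10²² m³.
a = 4.216×10⁷ m = 42163 km.

r_sync ≈ 42200 km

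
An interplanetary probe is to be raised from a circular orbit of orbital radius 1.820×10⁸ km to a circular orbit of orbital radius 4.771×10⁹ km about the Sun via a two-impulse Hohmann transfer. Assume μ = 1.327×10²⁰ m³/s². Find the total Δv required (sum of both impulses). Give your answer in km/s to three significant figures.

r₁ = 1.820×10⁸ km = 1.820×10¹¹ m.
r₂ = 4.771×10⁹ km = 4.771×10¹² m.
Transfer ellipse a_t = (r₁ + r₂)/2 = 2.476×10¹² m.
At r₁: circular v_c1 = √(μ/r₁) = 27000 m/s; transfer-perihelion v_p = √[μ(2/r₁ − 1/a_t)] = 37480 m/s.
Δv₁ = v_p − v_c1 = 10480 m/s.
At r₂: circular v_c2 = √(μ/r₂) = 5274 m/s; transfer-aphelion v_a = √[μ(2/r₂ − 1/a_t)] = 1430 m/s.
Δv₂ = v_c2 − v_a = 3844 m/s.
Total Δv = Δv₁ + Δv₂ = 14320 m/s = 14.32 km/s.

Δv_total ≈ 14.3 km/s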